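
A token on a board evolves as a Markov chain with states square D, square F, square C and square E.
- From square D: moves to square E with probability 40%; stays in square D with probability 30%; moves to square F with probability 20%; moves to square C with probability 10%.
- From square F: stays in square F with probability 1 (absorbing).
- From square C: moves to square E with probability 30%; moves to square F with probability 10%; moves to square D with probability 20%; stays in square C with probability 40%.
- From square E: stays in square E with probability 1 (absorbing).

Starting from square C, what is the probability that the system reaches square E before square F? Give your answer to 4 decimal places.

0.7250

Let h(s) be the probability of absorption at square E starting from transient state s. Then h(square E) = 1 and h(square F) = 0. By first-step analysis:
h(square D) = 0.3·h(square D) + 0.2·0 + 0.1·h(square C) + 0.4·1
h(square C) = 0.2·h(square D) + 0.1·0 + 0.4·h(square C) + 0.3·1
Solving: h(square D) = 0.6750, h(square C) = 0.7250.
Starting from square C, the probability is 0.7250.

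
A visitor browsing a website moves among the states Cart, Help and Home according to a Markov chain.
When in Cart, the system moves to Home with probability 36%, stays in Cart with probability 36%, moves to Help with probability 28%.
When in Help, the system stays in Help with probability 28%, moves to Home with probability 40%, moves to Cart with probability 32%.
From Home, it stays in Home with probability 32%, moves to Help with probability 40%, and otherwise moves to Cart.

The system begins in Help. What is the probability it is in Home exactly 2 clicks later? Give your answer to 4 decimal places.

Sum over the intermediate state after 1 click:
P = P(Help→Cart)·P(Cart→Home) + P(Help→Help)·P(Help→Home) + P(Help→Home)·P(Home→Home)
  = 0.32×0.36 + 0.28×0.4 + 0.4×0.32
  = 0.1152 + 0.1120 + 0.1280 = 0.3552

0.3552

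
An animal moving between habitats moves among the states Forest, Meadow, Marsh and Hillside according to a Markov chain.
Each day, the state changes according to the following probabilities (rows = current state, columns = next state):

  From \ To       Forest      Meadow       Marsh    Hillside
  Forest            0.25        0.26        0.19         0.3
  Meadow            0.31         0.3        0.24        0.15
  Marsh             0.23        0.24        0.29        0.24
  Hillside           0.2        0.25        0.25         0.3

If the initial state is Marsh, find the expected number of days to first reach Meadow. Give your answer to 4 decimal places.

Let t(s) be the expected number of days to first reach Meadow from state s, with t(Meadow) = 0. Conditioning on the first day:
t(Forest) = 1 + 0.25·t(Forest) + 0.19·t(Marsh) + 0.3·t(Hillside)
t(Marsh) = 1 + 0.23·t(Forest) + 0.29·t(Marsh) + 0.24·t(Hillside)
t(Hillside) = 1 + 0.2·t(Forest) + 0.25·t(Marsh) + 0.3·t(Hillside)
Solving: t(Forest) = 3.9599, t(Marsh) = 4.0449, t(Hillside) = 4.0046.
Expected days from Marsh to Meadow: 4.0449.

4.0449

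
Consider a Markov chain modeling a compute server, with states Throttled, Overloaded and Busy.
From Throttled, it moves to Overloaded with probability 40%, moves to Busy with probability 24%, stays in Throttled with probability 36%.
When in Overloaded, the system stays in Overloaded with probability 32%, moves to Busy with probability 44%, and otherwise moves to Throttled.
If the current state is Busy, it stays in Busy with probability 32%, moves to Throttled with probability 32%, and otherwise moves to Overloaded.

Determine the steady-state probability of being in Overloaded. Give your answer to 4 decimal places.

Let the stationary distribution be π with π = πP and π_1 + π_2 + π_3 = 1.
π_1 = 0.36·π_1 + 0.24·π_2 + 0.32·π_3
π_2 = 0.4·π_1 + 0.32·π_2 + 0.36·π_3
Solving with the normalization constraint gives π = (0.3035, 0.3578, 0.3387).
So the stationary probability of Overloaded is 0.3578.

0.3578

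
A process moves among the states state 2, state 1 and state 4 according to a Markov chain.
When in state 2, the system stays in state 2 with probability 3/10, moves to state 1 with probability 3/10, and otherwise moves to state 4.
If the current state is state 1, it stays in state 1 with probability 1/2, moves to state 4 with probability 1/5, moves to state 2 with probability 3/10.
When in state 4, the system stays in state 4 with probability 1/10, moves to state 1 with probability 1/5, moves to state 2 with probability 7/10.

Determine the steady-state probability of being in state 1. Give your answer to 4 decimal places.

Let the stationary distribution be π with π = πP and π_1 + π_2 + π_3 = 1.
π_1 = 0.3·π_1 + 0.3·π_2 + 0.7·π_3
π_2 = 0.3·π_1 + 0.5·π_2 + 0.2·π_3
Solving with the normalization constraint gives π = (0.4020, 0.3431, 0.2549).
So the stationary probability of state 1 is 0.3431.

0.3431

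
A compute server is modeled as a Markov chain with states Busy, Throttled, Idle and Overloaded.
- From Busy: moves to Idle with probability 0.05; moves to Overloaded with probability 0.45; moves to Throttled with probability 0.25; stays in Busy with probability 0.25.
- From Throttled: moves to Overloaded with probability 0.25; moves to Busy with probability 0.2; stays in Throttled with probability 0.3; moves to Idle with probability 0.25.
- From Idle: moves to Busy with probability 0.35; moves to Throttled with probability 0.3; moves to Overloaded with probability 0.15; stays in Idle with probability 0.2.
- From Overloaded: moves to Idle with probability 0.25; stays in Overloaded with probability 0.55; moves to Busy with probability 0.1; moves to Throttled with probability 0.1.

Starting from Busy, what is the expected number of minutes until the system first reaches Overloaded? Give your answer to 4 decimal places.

2.7824

Let t(s) be the expected number of minutes to first reach Overloaded from state s, with t(Overloaded) = 0. Conditioning on the first minute:
t(Busy) = 1 + 0.25·t(Busy) + 0.25·t(Throttled) + 0.05·t(Idle)
t(Throttled) = 1 + 0.2·t(Busy) + 0.3·t(Throttled) + 0.25·t(Idle)
t(Idle) = 1 + 0.35·t(Busy) + 0.3·t(Throttled) + 0.2·t(Idle)
Solving: t(Busy) = 2.7824, t(Throttled) = 3.5848, t(Idle) = 3.8116.
Expected minutes from Busy to Overloaded: 2.7824.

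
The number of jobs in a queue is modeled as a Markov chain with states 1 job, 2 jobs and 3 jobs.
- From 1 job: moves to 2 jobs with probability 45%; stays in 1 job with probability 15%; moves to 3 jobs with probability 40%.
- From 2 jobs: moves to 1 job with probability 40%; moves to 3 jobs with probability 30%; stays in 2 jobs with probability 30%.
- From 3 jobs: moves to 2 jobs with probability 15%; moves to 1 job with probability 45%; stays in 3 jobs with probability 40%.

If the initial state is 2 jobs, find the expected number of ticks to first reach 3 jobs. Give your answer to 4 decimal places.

Let t(s) be the expected number of ticks to first reach 3 jobs from state s, with t(3 jobs) = 0. Conditioning on the first tick:
t(1 job) = 1 + 0.15·t(1 job) + 0.45·t(2 jobs)
t(2 jobs) = 1 + 0.4·t(1 job) + 0.3·t(2 jobs)
Solving: t(1 job) = 2.7711, t(2 jobs) = 3.0120.
Expected ticks from 2 jobs to 3 jobs: 3.0120.

3.0120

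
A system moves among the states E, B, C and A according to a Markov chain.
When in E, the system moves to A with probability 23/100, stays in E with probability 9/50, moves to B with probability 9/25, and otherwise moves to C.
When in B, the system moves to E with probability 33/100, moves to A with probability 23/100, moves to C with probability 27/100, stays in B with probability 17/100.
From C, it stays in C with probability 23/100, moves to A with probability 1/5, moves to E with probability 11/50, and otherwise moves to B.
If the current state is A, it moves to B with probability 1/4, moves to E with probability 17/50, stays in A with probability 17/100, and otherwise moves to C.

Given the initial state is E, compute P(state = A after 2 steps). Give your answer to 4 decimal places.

Propagate the distribution vector 2 steps from E.
After 0 steps: (1.0000, 0.0000, 0.0000, 0.0000)
After 1 step: (0.1800, 0.3600, 0.2300, 0.2300)
After 2 steps: (0.2800, 0.2640, 0.2467, 0.2093)
P(in A after 2 steps) = 0.2093

0.2093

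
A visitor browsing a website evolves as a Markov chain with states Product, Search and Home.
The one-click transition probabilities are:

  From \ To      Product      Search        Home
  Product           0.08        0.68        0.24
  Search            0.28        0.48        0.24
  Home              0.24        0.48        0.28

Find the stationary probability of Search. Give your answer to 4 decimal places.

0.5250

Let the stationary distribution be π with π = πP and π_1 + π_2 + π_3 = 1.
π_1 = 0.08·π_1 + 0.28·π_2 + 0.24·π_3
π_2 = 0.68·π_1 + 0.48·π_2 + 0.48·π_3
Solving with the normalization constraint gives π = (0.2250, 0.5250, 0.2500).
So the stationary probability of Search is 0.5250.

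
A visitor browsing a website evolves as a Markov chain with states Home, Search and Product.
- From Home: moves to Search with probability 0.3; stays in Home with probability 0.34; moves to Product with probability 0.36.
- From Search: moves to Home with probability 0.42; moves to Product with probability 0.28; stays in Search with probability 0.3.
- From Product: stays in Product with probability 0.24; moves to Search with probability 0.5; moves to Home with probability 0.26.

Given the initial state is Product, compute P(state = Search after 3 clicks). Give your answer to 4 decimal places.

Propagate the distribution vector 3 clicks from Product.
After 0 clicks: (0.0000, 0.0000, 1.0000)
After 1 click: (0.2600, 0.5000, 0.2400)
After 2 clicks: (0.3608, 0.3480, 0.2912)
After 3 clicks: (0.3445, 0.3582, 0.2972)
P(in Search after 3 clicks) = 0.3582

0.3582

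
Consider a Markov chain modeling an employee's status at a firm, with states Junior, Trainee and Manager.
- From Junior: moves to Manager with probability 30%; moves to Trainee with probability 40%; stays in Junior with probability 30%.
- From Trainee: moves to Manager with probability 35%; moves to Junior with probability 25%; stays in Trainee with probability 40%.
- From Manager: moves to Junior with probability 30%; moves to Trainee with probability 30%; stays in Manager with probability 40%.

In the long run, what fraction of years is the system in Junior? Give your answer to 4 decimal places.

Let the stationary distribution be π with π = πP and π_1 + π_2 + π_3 = 1.
π_1 = 0.3·π_1 + 0.25·π_2 + 0.3·π_3
π_2 = 0.4·π_1 + 0.4·π_2 + 0.3·π_3
Solving with the normalization constraint gives π = (0.2818, 0.3646, 0.3536).
So the stationary probability of Junior is 0.2818.

0.2818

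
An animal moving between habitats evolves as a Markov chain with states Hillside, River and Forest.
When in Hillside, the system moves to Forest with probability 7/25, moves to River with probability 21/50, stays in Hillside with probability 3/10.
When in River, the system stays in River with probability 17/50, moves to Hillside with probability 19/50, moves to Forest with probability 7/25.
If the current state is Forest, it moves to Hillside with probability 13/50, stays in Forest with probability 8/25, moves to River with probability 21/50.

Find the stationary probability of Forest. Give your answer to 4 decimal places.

Let the stationary distribution be π with π = πP and π_1 + π_2 + π_3 = 1.
π_1 = 0.3·π_1 + 0.38·π_2 + 0.26·π_3
π_2 = 0.42·π_1 + 0.34·π_2 + 0.42·π_3
Solving with the normalization constraint gives π = (0.3194, 0.3889, 0.2917).
So the stationary probability of Forest is 0.2917.

0.2917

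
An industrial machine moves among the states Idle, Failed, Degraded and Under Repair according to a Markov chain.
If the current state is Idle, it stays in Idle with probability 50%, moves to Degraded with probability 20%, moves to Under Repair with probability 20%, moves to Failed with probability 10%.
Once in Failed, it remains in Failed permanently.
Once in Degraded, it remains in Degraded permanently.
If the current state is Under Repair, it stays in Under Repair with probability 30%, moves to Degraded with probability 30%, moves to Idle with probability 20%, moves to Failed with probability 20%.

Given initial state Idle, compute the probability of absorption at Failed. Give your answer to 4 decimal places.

Let h(s) be the probability of absorption at Failed starting from transient state s. Then h(Failed) = 1 and h(Degraded) = 0. By first-step analysis:
h(Idle) = 0.5·h(Idle) + 0.1·1 + 0.2·0 + 0.2·h(Under Repair)
h(Under Repair) = 0.2·h(Idle) + 0.2·1 + 0.3·0 + 0.3·h(Under Repair)
Solving: h(Idle) = 0.3548, h(Under Repair) = 0.3871.
Starting from Idle, the probability is 0.3548.

0.3548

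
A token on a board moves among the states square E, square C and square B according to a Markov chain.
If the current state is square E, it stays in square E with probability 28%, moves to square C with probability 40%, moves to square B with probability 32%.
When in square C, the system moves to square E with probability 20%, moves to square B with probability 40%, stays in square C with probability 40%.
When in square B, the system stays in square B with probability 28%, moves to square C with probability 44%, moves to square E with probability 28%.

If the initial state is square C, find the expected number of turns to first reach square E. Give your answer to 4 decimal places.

4.3750

Let t(s) be the expected number of turns to first reach square E from state s, with t(square E) = 0. Conditioning on the first turn:
t(square C) = 1 + 0.4·t(square C) + 0.4·t(square B)
t(square B) = 1 + 0.44·t(square C) + 0.28·t(square B)
Solving: t(square C) = 4.3750, t(square B) = 4.0625.
Expected turns from square C to square E: 4.3750.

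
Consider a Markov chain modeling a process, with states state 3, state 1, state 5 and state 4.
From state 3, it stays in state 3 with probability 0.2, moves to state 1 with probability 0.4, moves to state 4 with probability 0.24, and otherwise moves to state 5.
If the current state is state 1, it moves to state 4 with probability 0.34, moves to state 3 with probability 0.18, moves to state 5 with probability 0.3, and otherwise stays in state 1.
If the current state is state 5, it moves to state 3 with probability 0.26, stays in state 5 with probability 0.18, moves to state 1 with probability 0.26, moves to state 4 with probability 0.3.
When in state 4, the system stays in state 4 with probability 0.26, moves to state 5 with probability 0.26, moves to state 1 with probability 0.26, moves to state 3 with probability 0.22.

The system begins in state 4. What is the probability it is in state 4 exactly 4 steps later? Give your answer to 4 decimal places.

Propagate the distribution vector 4 steps from state 4.
After 0 steps: (0.0000, 0.0000, 0.0000, 1.0000)
After 1 step: (0.2200, 0.2600, 0.2600, 0.2600)
After 2 steps: (0.2156, 0.2700, 0.2276, 0.2868)
After 3 steps: (0.2140, 0.2686, 0.2310, 0.2864)
After 4 steps: (0.2142, 0.2685, 0.2309, 0.2864)
P(in state 4 after 4 steps) = 0.2864

0.2864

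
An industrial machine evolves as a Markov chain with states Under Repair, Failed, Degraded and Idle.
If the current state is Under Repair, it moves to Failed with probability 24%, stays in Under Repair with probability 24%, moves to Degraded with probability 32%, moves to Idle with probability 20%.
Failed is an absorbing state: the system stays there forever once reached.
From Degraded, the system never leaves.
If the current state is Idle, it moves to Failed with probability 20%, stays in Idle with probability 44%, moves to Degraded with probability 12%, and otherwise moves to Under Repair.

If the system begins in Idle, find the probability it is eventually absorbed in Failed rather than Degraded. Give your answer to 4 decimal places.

Let h(s) be the probability of absorption at Failed starting from transient state s. Then h(Failed) = 1 and h(Degraded) = 0. By first-step analysis:
h(Under Repair) = 0.24·h(Under Repair) + 0.24·1 + 0.32·0 + 0.2·h(Idle)
h(Idle) = 0.24·h(Under Repair) + 0.2·1 + 0.12·0 + 0.44·h(Idle)
Solving: h(Under Repair) = 0.4619, h(Idle) = 0.5551.
Starting from Idle, the probability is 0.5551.

0.5551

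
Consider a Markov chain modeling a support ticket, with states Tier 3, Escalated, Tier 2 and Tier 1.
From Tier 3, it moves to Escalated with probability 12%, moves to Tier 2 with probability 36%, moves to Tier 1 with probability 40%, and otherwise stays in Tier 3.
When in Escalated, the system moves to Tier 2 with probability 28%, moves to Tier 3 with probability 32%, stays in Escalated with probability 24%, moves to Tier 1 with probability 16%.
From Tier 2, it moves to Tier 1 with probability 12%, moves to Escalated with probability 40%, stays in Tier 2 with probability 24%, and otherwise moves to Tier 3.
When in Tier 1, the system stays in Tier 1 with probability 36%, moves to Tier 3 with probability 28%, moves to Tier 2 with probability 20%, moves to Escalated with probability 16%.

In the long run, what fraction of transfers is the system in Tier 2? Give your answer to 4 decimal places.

0.2678

Let the stationary distribution be π with π = πP and π_1 + π_2 + π_3 + π_4 = 1.
π_1 = 0.12·π_1 + 0.32·π_2 + 0.24·π_3 + 0.28·π_4
π_2 = 0.12·π_1 + 0.24·π_2 + 0.4·π_3 + 0.16·π_4
π_3 = 0.36·π_1 + 0.28·π_2 + 0.24·π_3 + 0.2·π_4
Solving with the normalization constraint gives π = (0.2402, 0.2333, 0.2678, 0.2587).
So the stationary probability of Tier 2 is 0.2678.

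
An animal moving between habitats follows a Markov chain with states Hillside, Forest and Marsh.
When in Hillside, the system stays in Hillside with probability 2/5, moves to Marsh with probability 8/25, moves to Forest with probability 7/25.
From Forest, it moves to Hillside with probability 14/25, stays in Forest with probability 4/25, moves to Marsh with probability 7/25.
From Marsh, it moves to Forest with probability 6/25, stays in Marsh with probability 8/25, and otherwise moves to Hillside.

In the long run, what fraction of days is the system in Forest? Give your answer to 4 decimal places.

0.2389

Let the stationary distribution be π with π = πP and π_1 + π_2 + π_3 = 1.
π_1 = 0.4·π_1 + 0.56·π_2 + 0.44·π_3
π_2 = 0.28·π_1 + 0.16·π_2 + 0.24·π_3
Solving with the normalization constraint gives π = (0.4506, 0.2389, 0.3104).
So the stationary probability of Forest is 0.2389.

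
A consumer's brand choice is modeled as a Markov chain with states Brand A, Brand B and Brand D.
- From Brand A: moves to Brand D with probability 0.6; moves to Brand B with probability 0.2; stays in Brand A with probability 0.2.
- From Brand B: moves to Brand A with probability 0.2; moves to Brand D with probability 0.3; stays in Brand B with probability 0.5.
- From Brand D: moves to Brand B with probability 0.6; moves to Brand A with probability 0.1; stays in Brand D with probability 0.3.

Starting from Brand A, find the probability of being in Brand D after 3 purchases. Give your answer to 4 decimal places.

Propagate the distribution vector 3 purchases from Brand A.
After 0 purchases: (1.0000, 0.0000, 0.0000)
After 1 purchase: (0.2000, 0.2000, 0.6000)
After 2 purchases: (0.1400, 0.5000, 0.3600)
After 3 purchases: (0.1640, 0.4940, 0.3420)
P(in Brand D after 3 purchases) = 0.3420

0.3420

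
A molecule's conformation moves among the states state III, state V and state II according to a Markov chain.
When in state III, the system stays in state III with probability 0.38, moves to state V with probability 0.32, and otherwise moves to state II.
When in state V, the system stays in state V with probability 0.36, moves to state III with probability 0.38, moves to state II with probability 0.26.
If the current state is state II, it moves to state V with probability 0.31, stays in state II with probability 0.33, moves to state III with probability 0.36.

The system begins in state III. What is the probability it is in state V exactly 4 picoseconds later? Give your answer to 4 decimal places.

Propagate the distribution vector 4 picoseconds from state III.
After 0 picoseconds: (1.0000, 0.0000, 0.0000)
After 1 picosecond: (0.3800, 0.3200, 0.3000)
After 2 picoseconds: (0.3740, 0.3298, 0.2962)
After 3 picoseconds: (0.3741, 0.3302, 0.2957)
After 4 picoseconds: (0.3741, 0.3303, 0.2957)
P(in state V after 4 picoseconds) = 0.3303

0.3303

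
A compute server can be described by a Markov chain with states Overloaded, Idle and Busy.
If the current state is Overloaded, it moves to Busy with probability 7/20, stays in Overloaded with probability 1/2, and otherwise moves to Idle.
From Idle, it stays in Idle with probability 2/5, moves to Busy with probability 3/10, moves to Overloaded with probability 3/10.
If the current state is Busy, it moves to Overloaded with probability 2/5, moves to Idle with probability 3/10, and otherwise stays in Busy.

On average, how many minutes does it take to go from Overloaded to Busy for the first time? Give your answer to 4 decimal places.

Let t(s) be the expected number of minutes to first reach Busy from state s, with t(Busy) = 0. Conditioning on the first minute:
t(Overloaded) = 1 + 0.5·t(Overloaded) + 0.15·t(Idle)
t(Idle) = 1 + 0.3·t(Overloaded) + 0.4·t(Idle)
Solving: t(Overloaded) = 2.9412, t(Idle) = 3.1373.
Expected minutes from Overloaded to Busy: 2.9412.

2.9412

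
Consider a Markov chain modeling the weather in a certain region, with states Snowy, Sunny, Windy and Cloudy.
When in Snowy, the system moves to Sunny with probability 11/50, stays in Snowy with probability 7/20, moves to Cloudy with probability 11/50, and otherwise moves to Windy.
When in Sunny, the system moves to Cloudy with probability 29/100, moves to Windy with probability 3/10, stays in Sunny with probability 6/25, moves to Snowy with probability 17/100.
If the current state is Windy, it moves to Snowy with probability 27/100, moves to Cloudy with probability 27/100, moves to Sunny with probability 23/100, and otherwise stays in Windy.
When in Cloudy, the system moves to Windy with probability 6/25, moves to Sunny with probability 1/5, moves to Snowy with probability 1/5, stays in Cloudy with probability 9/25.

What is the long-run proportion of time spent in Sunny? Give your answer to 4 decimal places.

0.2211

Let the stationary distribution be π with π = πP and π_1 + π_2 + π_3 + π_4 = 1.
π_1 = 0.35·π_1 + 0.17·π_2 + 0.27·π_3 + 0.2·π_4
π_2 = 0.22·π_1 + 0.24·π_2 + 0.23·π_3 + 0.2·π_4
π_3 = 0.21·π_1 + 0.3·π_2 + 0.23·π_3 + 0.24·π_4
Solving with the normalization constraint gives π = (0.2475, 0.2211, 0.2434, 0.2880).
So the stationary probability of Sunny is 0.2211.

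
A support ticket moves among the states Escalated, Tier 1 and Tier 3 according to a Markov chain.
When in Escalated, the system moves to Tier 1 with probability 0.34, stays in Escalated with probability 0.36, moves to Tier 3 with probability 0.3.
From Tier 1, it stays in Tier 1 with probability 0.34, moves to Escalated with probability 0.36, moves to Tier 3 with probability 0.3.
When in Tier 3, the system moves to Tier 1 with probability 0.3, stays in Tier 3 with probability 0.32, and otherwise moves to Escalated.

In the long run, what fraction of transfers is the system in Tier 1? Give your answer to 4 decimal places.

Let the stationary distribution be π with π = πP and π_1 + π_2 + π_3 = 1.
π_1 = 0.36·π_1 + 0.36·π_2 + 0.38·π_3
π_2 = 0.34·π_1 + 0.34·π_2 + 0.3·π_3
Solving with the normalization constraint gives π = (0.3661, 0.3278, 0.3061).
So the stationary probability of Tier 1 is 0.3278.

0.3278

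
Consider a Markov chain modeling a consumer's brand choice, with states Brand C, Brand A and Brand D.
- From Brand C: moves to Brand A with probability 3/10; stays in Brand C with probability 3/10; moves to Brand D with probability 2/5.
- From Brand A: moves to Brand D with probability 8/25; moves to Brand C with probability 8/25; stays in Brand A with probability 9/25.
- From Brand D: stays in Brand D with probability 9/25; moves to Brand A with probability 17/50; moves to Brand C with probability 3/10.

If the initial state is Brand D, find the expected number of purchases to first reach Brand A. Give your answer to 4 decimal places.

Let t(s) be the expected number of purchases to first reach Brand A from state s, with t(Brand A) = 0. Conditioning on the first purchase:
t(Brand C) = 1 + 0.3·t(Brand C) + 0.4·t(Brand D)
t(Brand D) = 1 + 0.3·t(Brand C) + 0.36·t(Brand D)
Solving: t(Brand C) = 3.1707, t(Brand D) = 3.0488.
Expected purchases from Brand D to Brand A: 3.0488.

3.0488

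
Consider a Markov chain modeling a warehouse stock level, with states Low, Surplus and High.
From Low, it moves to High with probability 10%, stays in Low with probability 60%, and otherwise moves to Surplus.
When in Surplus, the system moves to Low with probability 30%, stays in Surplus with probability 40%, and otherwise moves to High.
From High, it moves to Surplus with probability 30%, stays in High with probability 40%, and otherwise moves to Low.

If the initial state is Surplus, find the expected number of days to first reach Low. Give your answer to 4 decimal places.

3.3333

Let t(s) be the expected number of days to first reach Low from state s, with t(Low) = 0. Conditioning on the first day:
t(Surplus) = 1 + 0.4·t(Surplus) + 0.3·t(High)
t(High) = 1 + 0.3·t(Surplus) + 0.4·t(High)
Solving: t(Surplus) = 3.3333, t(High) = 3.3333.
Expected days from Surplus to Low: 3.3333.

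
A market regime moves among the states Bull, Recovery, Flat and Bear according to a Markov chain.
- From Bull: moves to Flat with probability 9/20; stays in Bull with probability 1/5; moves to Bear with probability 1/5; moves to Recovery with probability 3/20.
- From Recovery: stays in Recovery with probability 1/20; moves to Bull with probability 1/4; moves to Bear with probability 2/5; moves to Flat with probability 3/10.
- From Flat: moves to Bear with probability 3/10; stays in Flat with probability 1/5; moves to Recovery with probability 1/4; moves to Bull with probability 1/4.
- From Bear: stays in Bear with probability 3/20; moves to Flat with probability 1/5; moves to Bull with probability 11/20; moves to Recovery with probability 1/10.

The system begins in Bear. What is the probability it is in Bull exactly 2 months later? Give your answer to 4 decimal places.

Propagate the distribution vector 2 months from Bear.
After 0 months: (0.0000, 0.0000, 0.0000, 1.0000)
After 1 month: (0.5500, 0.1000, 0.2000, 0.1500)
After 2 months: (0.2675, 0.1525, 0.3475, 0.2325)
P(in Bull after 2 months) = 0.2675

0.2675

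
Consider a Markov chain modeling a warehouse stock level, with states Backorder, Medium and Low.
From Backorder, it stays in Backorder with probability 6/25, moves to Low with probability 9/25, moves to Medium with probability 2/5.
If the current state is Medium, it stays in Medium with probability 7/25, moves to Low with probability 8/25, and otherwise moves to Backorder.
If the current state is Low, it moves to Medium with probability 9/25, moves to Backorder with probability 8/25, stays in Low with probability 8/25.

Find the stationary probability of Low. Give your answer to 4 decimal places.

Let the stationary distribution be π with π = πP and π_1 + π_2 + π_3 = 1.
π_1 = 0.24·π_1 + 0.4·π_2 + 0.32·π_3
π_2 = 0.4·π_1 + 0.28·π_2 + 0.36·π_3
Solving with the normalization constraint gives π = (0.3219, 0.3453, 0.3329).
So the stationary probability of Low is 0.3329.

0.3329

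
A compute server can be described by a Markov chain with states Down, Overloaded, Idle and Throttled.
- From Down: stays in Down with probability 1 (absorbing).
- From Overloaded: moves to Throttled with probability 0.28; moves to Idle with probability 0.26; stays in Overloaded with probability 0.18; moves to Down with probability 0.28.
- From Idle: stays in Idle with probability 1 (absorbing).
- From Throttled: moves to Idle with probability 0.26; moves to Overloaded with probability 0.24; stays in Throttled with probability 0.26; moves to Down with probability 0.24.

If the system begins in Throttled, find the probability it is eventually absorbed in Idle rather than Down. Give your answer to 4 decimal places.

0.5107

Let h(s) be the probability of absorption at Idle starting from transient state s. Then h(Idle) = 1 and h(Down) = 0. By first-step analysis:
h(Overloaded) = 0.28·0 + 0.18·h(Overloaded) + 0.26·1 + 0.28·h(Throttled)
h(Throttled) = 0.24·0 + 0.24·h(Overloaded) + 0.26·1 + 0.26·h(Throttled)
Solving: h(Overloaded) = 0.4915, h(Throttled) = 0.5107.
Starting from Throttled, the probability is 0.5107.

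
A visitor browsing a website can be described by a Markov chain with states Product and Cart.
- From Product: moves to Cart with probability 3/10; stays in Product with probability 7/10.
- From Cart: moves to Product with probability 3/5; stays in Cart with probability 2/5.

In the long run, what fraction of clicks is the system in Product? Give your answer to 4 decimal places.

Let the stationary distribution be π with π = πP and π_1 + π_2 = 1.
π_1 = 0.7·π_1 + 0.6·π_2
Solving with the normalization constraint gives π = (0.6667, 0.3333).
So the stationary probability of Product is 0.6667.

0.6667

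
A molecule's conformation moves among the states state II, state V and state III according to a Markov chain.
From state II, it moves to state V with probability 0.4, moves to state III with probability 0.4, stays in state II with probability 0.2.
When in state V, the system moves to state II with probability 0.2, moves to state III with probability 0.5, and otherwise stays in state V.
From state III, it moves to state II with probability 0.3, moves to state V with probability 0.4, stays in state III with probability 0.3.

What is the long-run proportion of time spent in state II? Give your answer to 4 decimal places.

Let the stationary distribution be π with π = πP and π_1 + π_2 + π_3 = 1.
π_1 = 0.2·π_1 + 0.2·π_2 + 0.3·π_3
π_2 = 0.4·π_1 + 0.3·π_2 + 0.4·π_3
Solving with the normalization constraint gives π = (0.2397, 0.3636, 0.3967).
So the stationary probability of state II is 0.2397.

0.2397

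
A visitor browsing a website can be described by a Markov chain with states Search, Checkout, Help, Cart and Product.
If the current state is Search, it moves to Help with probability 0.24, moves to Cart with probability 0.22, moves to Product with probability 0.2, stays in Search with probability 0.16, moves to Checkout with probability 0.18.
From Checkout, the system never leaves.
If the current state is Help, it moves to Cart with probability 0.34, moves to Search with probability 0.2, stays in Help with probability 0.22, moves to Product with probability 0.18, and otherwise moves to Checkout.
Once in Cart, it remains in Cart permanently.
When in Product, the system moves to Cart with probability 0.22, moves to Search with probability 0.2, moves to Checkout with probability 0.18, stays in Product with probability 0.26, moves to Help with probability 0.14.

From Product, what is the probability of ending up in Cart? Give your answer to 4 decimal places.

0.6019

Let h(s) be the probability of absorption at Cart starting from transient state s. Then h(Cart) = 1 and h(Checkout) = 0. By first-step analysis:
h(Search) = 0.16·h(Search) + 0.18·0 + 0.24·h(Help) + 0.22·1 + 0.2·h(Product)
h(Help) = 0.2·h(Search) + 0.06·0 + 0.22·h(Help) + 0.34·1 + 0.18·h(Product)
h(Product) = 0.2·h(Search) + 0.18·0 + 0.14·h(Help) + 0.22·1 + 0.26·h(Product)
Solving: h(Search) = 0.6145, h(Help) = 0.7324, h(Product) = 0.6019.
Starting from Product, the probability is 0.6019.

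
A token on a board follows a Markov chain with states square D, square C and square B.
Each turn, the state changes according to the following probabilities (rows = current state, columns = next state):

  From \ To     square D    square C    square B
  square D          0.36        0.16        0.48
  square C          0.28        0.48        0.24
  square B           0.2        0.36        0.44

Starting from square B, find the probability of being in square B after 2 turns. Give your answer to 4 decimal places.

0.3760

Sum over the intermediate state after 1 turn:
P = P(square B→square D)·P(square D→square B) + P(square B→square C)·P(square C→square B) + P(square B→square B)·P(square B→square B)
  = 0.2×0.48 + 0.36×0.24 + 0.44×0.44
  = 0.0960 + 0.0864 + 0.1936 = 0.3760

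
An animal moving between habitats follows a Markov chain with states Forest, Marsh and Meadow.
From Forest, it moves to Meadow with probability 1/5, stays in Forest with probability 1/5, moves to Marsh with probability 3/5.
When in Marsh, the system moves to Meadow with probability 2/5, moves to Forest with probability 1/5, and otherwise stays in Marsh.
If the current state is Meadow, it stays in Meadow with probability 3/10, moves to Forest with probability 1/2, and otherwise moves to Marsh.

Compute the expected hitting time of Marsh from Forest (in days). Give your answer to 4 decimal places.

1.9565

Let t(s) be the expected number of days to first reach Marsh from state s, with t(Marsh) = 0. Conditioning on the first day:
t(Forest) = 1 + 0.2·t(Forest) + 0.2·t(Meadow)
t(Meadow) = 1 + 0.5·t(Forest) + 0.3·t(Meadow)
Solving: t(Forest) = 1.9565, t(Meadow) = 2.8261.
Expected days from Forest to Marsh: 1.9565.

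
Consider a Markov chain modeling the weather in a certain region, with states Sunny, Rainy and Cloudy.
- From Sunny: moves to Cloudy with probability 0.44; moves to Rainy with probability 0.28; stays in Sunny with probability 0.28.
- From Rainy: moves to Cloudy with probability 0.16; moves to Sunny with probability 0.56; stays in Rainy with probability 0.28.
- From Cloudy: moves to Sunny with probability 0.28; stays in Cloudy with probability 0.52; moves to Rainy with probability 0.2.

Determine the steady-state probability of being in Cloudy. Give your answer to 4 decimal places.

0.4029

Let the stationary distribution be π with π = πP and π_1 + π_2 + π_3 = 1.
π_1 = 0.28·π_1 + 0.56·π_2 + 0.28·π_3
π_2 = 0.28·π_1 + 0.28·π_2 + 0.2·π_3
Solving with the normalization constraint gives π = (0.3494, 0.2478, 0.4029).
So the stationary probability of Cloudy is 0.4029.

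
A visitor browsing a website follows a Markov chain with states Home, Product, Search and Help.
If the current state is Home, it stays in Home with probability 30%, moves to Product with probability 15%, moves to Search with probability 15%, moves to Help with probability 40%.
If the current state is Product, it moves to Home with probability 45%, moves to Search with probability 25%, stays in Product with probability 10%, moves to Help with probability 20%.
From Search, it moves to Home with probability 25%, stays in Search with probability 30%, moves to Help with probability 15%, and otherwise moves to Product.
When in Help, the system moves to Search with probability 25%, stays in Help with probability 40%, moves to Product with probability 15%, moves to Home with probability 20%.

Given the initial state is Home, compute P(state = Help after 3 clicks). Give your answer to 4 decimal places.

Propagate the distribution vector 3 clicks from Home.
After 0 clicks: (1.0000, 0.0000, 0.0000, 0.0000)
After 1 click: (0.3000, 0.1500, 0.1500, 0.4000)
After 2 clicks: (0.2750, 0.1650, 0.2275, 0.3325)
After 3 clicks: (0.2801, 0.1759, 0.2339, 0.3101)
P(in Help after 3 clicks) = 0.3101

0.3101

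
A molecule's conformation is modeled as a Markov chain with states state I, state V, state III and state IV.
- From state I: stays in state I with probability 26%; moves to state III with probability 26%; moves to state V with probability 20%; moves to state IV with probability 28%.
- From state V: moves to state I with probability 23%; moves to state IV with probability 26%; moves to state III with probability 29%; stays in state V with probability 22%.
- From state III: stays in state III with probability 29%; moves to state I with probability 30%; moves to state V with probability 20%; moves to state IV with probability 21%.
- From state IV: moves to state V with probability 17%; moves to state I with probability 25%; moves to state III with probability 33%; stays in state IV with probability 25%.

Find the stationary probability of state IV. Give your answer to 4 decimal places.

Let the stationary distribution be π with π = πP and π_1 + π_2 + π_3 + π_4 = 1.
π_1 = 0.26·π_1 + 0.23·π_2 + 0.3·π_3 + 0.25·π_4
π_2 = 0.2·π_1 + 0.22·π_2 + 0.2·π_3 + 0.17·π_4
π_3 = 0.26·π_1 + 0.29·π_2 + 0.29·π_3 + 0.33·π_4
Solving with the normalization constraint gives π = (0.2633, 0.1965, 0.2920, 0.2482).
So the stationary probability of state IV is 0.2482.

0.2482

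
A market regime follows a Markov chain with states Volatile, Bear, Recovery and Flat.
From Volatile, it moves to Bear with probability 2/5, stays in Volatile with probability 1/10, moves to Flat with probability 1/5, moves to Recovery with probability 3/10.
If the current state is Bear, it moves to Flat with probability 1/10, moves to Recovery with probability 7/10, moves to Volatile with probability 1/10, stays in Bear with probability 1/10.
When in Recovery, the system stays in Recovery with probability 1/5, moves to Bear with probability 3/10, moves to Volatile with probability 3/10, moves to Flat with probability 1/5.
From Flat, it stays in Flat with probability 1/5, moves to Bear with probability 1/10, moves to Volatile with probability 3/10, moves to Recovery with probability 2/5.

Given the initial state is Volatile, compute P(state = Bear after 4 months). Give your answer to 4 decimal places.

0.2360

Propagate the distribution vector 4 months from Volatile.
After 0 months: (1.0000, 0.0000, 0.0000, 0.0000)
After 1 month: (0.1000, 0.4000, 0.3000, 0.2000)
After 2 months: (0.2000, 0.1900, 0.4500, 0.1600)
After 3 months: (0.2220, 0.2500, 0.3470, 0.1810)
After 4 months: (0.2056, 0.2360, 0.3834, 0.1750)
P(in Bear after 4 months) = 0.2360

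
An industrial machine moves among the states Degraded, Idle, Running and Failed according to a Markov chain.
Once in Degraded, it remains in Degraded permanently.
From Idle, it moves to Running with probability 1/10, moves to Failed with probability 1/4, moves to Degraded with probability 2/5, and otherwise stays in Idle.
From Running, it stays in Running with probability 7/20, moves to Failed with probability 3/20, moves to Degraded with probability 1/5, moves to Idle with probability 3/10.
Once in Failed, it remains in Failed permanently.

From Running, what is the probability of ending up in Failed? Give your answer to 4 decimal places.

0.4098

Let h(s) be the probability of absorption at Failed starting from transient state s. Then h(Failed) = 1 and h(Degraded) = 0. By first-step analysis:
h(Idle) = 0.4·0 + 0.25·h(Idle) + 0.1·h(Running) + 0.25·1
h(Running) = 0.2·0 + 0.3·h(Idle) + 0.35·h(Running) + 0.15·1
Solving: h(Idle) = 0.3880, h(Running) = 0.4098.
Starting from Running, the probability is 0.4098.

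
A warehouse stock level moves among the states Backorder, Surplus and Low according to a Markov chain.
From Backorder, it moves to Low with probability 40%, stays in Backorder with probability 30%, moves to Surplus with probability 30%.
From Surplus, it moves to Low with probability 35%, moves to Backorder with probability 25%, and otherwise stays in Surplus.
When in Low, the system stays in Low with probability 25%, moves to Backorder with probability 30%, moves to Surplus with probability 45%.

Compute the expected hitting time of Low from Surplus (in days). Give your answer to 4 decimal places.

2.7536

Let t(s) be the expected number of days to first reach Low from state s, with t(Low) = 0. Conditioning on the first day:
t(Backorder) = 1 + 0.3·t(Backorder) + 0.3·t(Surplus)
t(Surplus) = 1 + 0.25·t(Backorder) + 0.4·t(Surplus)
Solving: t(Backorder) = 2.6087, t(Surplus) = 2.7536.
Expected days from Surplus to Low: 2.7536.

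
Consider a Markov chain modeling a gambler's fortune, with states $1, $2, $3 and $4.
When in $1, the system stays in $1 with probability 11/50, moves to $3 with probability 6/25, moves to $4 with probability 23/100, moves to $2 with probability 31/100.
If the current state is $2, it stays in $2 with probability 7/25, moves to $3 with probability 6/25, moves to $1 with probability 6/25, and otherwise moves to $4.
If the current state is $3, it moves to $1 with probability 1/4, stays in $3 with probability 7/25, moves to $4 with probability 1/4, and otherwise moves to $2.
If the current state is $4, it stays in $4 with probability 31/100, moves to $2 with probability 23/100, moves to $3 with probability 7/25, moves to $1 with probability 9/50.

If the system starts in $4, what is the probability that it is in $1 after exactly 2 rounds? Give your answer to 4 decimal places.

0.2206

Propagate the distribution vector 2 rounds from $4.
After 0 rounds: (0.0000, 0.0000, 0.0000, 1.0000)
After 1 round: (0.1800, 0.2300, 0.2800, 0.3100)
After 2 rounds: (0.2206, 0.2531, 0.2636, 0.2627)
P(in $1 after 2 rounds) = 0.2206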